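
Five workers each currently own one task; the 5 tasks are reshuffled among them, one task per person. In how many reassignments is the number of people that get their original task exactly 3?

10

Pick the 3 fixed positions: C(5,3) = 10 ways.
The remaining 2 must be deranged: !2 = 1.
Total: 10 × 1 = 10.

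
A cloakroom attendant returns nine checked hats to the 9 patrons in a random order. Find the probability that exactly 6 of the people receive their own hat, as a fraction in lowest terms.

Favorable outcomes: C(9,6)·!3 = 84·2 = 168.
Total outcomes: 9! = 362880.
Probability = 168/362880 = 1/2160.

1/2160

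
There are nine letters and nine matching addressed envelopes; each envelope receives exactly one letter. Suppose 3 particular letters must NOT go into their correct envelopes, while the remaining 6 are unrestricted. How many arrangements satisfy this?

256320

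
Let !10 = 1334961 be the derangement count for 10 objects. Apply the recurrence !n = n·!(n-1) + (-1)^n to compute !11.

14684570

!11 = 11·1334961 - 1 = 14684570.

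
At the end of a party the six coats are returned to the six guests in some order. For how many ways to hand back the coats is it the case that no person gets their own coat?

265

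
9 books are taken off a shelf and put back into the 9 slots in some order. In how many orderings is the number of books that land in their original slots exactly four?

5544

Pick the 4 fixed positions: C(9,4) = 126 ways.
The other 5 form a derangement: !5 = 44.
Total: 126 × 44 = 5544.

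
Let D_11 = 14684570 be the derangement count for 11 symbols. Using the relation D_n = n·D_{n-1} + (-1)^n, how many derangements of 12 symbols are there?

176214841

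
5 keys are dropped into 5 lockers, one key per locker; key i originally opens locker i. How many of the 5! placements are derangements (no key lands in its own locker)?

The subfactorial !5 = [5!/e] (nearest integer).
5! = 120, and 120/e ≈ 44.15, so !5 = 44.

44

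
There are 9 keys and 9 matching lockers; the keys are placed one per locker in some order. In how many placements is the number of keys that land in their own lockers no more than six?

Sum C(9,i)·!(9-i) for i = 0..6:
  i=0: C(9,0)·!9 = 1·133496 = 133496
  i=1: C(9,1)·!8 = 9·14833 = 133497
  i=2: C(9,2)·!7 = 36·1854 = 66744
  i=3: C(9,3)·!6 = 84·265 = 22260
  i=4: C(9,4)·!5 = 126·44 = 5544
  i=5: C(9,5)·!4 = 126·9 = 1134
  i=6: C(9,6)·!3 = 84·2 = 168
Total = 362843.

362843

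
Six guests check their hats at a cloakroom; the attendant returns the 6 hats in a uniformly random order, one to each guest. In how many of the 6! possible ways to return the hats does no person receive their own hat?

265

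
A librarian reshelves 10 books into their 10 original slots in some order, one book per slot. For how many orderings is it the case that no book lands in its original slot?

Use !n = (n-1)(!(n-1) + !(n-2)).
!10 = 9·(133496 + 14833) = 9·148329 = 1334961

1334961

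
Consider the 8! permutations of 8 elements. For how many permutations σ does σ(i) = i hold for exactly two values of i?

Choose which 2 of the 8 are fixed: C(8,2) = 28.
The remaining 6 must be deranged: !6 = 265.
Total: 28 × 265 = 7420.

7420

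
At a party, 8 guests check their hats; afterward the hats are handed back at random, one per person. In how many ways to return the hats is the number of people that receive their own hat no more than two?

37085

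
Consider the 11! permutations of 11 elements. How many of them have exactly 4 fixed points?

Choose which 4 of the 11 are fixed: C(11,4) = 330.
The remaining 7 must be deranged: !7 = 1854.
Total: 330 × 1854 = 611820.

611820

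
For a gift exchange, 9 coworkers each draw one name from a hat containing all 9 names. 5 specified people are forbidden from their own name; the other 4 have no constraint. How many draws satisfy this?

205056

Inclusion-exclusion on the 5 forbidden self-matches:
Σ_{j=0}^{5} (-1)^j C(5,j)(9-j)!
= C(5,0)·9! - C(5,1)·8! + C(5,2)·7! - C(5,3)·6! + C(5,4)·5! - C(5,5)·4!
= 362880 - 201600 + 50400 - 7200 + 600 - 24
= 205056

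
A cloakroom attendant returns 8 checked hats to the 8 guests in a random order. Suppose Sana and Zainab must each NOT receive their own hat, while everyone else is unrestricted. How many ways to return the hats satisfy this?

30960

Inclusion-exclusion on the 2 forbidden self-matches:
Σ_{j=0}^{2} (-1)^j C(2,j)(8-j)!
= C(2,0)·8! - C(2,1)·7! + C(2,2)·6!
= 40320 - 10080 + 720
= 30960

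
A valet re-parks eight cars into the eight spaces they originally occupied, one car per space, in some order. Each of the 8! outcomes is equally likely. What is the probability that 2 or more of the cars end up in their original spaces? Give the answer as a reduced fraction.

2131/8064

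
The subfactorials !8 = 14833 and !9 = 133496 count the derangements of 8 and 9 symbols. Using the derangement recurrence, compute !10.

1334961

!10 = (10-1)·(!9 + !8) = 9·(133496 + 14833) = 9·148329 = 1334961.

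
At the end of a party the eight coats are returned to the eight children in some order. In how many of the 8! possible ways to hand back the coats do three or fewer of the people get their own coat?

39549

Sum C(8,i)·!(8-i) for i = 0..3:
  i=0: C(8,0)·!8 = 1·14833 = 14833
  i=1: C(8,1)·!7 = 8·1854 = 14832
  i=2: C(8,2)·!6 = 28·265 = 7420
  i=3: C(8,3)·!5 = 56·44 = 2464
Total = 39549.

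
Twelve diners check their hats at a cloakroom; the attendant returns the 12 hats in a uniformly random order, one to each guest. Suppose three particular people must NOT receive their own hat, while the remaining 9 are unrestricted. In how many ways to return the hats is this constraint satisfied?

369774720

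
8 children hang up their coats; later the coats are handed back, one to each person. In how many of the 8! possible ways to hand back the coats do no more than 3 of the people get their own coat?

# with exactly i fixed is C(8,i)·!(8-i); sum over i=0..3:
  i=0: C(8,0)·!8 = 1·14833 = 14833
  i=1: C(8,1)·!7 = 8·1854 = 14832
  i=2: C(8,2)·!6 = 28·265 = 7420
  i=3: C(8,3)·!5 = 56·44 = 2464
Total = 39549.

39549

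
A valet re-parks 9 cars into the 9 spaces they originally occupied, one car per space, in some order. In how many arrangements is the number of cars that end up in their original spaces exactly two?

Pick the 2 fixed positions: C(9,2) = 36 ways.
The other 7 form a derangement: !7 = 1854.
Total: 36 × 1854 = 66744.

66744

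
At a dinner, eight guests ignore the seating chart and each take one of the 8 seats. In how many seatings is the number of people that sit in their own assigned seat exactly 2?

7420

Choose which 2 of the 8 are fixed: C(8,2) = 28.
The other 6 form a derangement: !6 = 265.
Total: 28 × 265 = 7420.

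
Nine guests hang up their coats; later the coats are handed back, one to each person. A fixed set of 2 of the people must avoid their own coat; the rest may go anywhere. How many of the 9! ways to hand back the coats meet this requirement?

Inclusion-exclusion on the 2 forbidden self-matches:
Σ_{j=0}^{2} (-1)^j C(2,j)(9-j)!
= C(2,0)·9! - C(2,1)·8! + C(2,2)·7!
= 362880 - 80640 + 5040
= 287280

287280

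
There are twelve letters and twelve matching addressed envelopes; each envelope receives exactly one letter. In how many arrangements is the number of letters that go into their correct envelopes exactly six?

Pick the 6 fixed positions: C(12,6) = 924 ways.
The remaining 6 must be deranged: !6 = 265.
Total: 924 × 265 = 244860.

244860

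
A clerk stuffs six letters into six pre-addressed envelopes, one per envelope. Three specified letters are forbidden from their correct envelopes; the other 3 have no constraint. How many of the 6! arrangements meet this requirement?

Inclusion-exclusion on the 3 forbidden self-matches:
Σ_{j=0}^{3} (-1)^j C(3,j)(6-j)!
= C(3,0)·6! - C(3,1)·5! + C(3,2)·4! - C(3,3)·3!
= 720 - 360 + 72 - 6
= 426

426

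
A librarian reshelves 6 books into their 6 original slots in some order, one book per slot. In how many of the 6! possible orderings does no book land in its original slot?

265

Recurrence: !6 = 6·!5 + (-1)^6.
!6 = 6·44 + 1 = 265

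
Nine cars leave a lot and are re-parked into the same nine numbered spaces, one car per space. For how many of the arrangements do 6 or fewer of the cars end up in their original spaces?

362843

Sum C(9,i)·!(9-i) for i = 0..6:
  i=0: C(9,0)·!9 = 1·133496 = 133496
  i=1: C(9,1)·!8 = 9·14833 = 133497
  i=2: C(9,2)·!7 = 36·1854 = 66744
  i=3: C(9,3)·!6 = 84·265 = 22260
  i=4: C(9,4)·!5 = 126·44 = 5544
  i=5: C(9,5)·!4 = 126·9 = 1134
  i=6: C(9,6)·!3 = 84·2 = 168
Total = 362843.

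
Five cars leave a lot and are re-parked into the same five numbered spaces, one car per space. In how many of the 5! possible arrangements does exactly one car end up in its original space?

45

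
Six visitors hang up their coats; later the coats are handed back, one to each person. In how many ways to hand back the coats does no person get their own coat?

Recurrence: !6 = 6·!5 + (-1)^6.
!6 = 6·44 + 1 = 265

265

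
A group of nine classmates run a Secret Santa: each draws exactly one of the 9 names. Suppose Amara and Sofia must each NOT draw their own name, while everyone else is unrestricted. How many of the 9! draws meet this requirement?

287280

Let A_j be the event that the j-th constrained one is fixed. By inclusion-exclusion over the 2 events:
Σ_{j=0}^{2} (-1)^j C(2,j)(9-j)!
= C(2,0)·9! - C(2,1)·8! + C(2,2)·7!
= 362880 - 80640 + 5040
= 287280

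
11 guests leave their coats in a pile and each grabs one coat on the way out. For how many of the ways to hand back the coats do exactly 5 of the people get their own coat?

122430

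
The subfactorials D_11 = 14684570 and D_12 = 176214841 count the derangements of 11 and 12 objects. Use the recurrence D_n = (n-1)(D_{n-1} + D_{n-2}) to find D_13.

D_13 = (13-1)·(D_12 + D_11) = 12·(176214841 + 14684570) = 12·190899411 = 2290792932.

2290792932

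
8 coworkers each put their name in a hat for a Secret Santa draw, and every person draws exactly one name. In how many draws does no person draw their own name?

14833

Use !n = n·!(n-1) + (-1)^n.
!8 = 8·1854 + 1 = 14833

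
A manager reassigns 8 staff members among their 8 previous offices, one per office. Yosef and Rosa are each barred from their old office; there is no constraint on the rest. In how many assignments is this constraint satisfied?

30960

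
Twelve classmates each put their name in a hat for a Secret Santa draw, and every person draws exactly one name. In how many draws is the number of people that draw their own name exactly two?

88107426

Choose which 2 of the 12 are fixed: C(12,2) = 66.
The remaining 10 must be deranged: !10 = 1334961.
Total: 66 × 1334961 = 88107426.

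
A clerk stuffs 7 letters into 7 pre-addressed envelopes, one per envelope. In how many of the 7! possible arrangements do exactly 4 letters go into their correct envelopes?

70

Pick the 4 fixed positions: C(7,4) = 35 ways.
The other 3 form a derangement: !3 = 2.
Total: 35 × 2 = 70.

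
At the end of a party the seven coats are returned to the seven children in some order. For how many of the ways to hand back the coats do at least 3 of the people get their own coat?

Sum C(7,i)·!(7-i) for i = 3..7:
  i=3: C(7,3)·!4 = 35·9 = 315
  i=4: C(7,4)·!3 = 35·2 = 70
  i=5: C(7,5)·!2 = 21·1 = 21
  i=6: C(7,6)·!1 = 7·0 = 0
  i=7: C(7,7)·!0 = 1·1 = 1
Total = 407.

407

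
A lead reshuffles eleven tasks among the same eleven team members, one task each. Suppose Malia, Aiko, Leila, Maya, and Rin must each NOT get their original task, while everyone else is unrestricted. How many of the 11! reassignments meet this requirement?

25022880

Inclusion-exclusion on the 5 forbidden self-matches:
Σ_{j=0}^{5} (-1)^j C(5,j)(11-j)!
= C(5,0)·11! - C(5,1)·10! + C(5,2)·9! - C(5,3)·8! + C(5,4)·7! - C(5,5)·6!
= 39916800 - 18144000 + 3628800 - 403200 + 25200 - 720
= 25022880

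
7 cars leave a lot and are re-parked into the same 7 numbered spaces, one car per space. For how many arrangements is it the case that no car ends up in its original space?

!7 = 7! · Σ_{k=0}^{7} (-1)^k/k!
= 7! - 7!/1! + 7!/2! - 7!/3! + 7!/4! - 7!/5! + 7!/6! - 7!/7!
= 5040 - 5040 + 2520 - 840 + 210 - 42 + 7 - 1
= 1854

1854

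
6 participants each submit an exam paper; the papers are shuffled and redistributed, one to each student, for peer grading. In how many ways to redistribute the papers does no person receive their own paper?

265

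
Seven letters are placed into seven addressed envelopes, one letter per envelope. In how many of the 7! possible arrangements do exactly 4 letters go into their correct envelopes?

70

Choose which 4 of the 7 are fixed: C(7,4) = 35.
The other 3 form a derangement: !3 = 2.
Total: 35 × 2 = 70.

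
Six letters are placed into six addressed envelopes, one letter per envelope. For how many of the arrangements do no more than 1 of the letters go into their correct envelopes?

529

# with exactly i fixed is C(6,i)·!(6-i); sum over i=0..1:
  i=0: C(6,0)·!6 = 1·265 = 265
  i=1: C(6,1)·!5 = 6·44 = 264
Total = 529.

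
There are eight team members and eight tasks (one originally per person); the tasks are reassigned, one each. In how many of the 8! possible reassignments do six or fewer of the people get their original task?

40319

# with exactly i fixed is C(8,i)·!(8-i); sum over i=0..6:
  i=0: C(8,0)·!8 = 1·14833 = 14833
  i=1: C(8,1)·!7 = 8·1854 = 14832
  i=2: C(8,2)·!6 = 28·265 = 7420
  i=3: C(8,3)·!5 = 56·44 = 2464
  i=4: C(8,4)·!4 = 70·9 = 630
  i=5: C(8,5)·!3 = 56·2 = 112
  i=6: C(8,6)·!2 = 28·1 = 28
Total = 40319.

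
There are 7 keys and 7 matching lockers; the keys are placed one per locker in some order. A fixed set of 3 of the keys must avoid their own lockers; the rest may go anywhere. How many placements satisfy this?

3216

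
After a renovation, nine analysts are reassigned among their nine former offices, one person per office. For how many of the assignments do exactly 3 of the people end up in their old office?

Choose which 3 of the 9 are fixed: C(9,3) = 84.
The remaining 6 must be deranged: !6 = 265.
Total: 84 × 265 = 22260.

22260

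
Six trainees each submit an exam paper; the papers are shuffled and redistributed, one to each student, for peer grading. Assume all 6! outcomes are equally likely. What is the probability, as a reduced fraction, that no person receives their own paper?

53/144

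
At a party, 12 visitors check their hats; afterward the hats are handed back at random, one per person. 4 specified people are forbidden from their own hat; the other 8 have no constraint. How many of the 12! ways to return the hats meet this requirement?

Inclusion-exclusion on the 4 forbidden self-matches:
Σ_{j=0}^{4} (-1)^j C(4,j)(12-j)!
= C(4,0)·12! - C(4,1)·11! + C(4,2)·10! - C(4,3)·9! + C(4,4)·8!
= 479001600 - 159667200 + 21772800 - 1451520 + 40320
= 339696000

339696000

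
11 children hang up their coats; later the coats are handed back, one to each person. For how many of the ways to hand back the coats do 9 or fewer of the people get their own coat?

# with exactly i fixed is C(11,i)·!(11-i); sum over i=0..9:
  i=0: C(11,0)·!11 = 1·14684570 = 14684570
  i=1: C(11,1)·!10 = 11·1334961 = 14684571
  i=2: C(11,2)·!9 = 55·133496 = 7342280
  i=3: C(11,3)·!8 = 165·14833 = 2447445
  i=4: C(11,4)·!7 = 330·1854 = 611820
  i=5: C(11,5)·!6 = 462·265 = 122430
  i=6: C(11,6)·!5 = 462·44 = 20328
  i=7: C(11,7)·!4 = 330·9 = 2970
  i=8: C(11,8)·!3 = 165·2 = 330
  i=9: C(11,9)·!2 = 55·1 = 55
Total = 39916799.

39916799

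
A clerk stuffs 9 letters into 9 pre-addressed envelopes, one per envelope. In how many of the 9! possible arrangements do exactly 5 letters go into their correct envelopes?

1134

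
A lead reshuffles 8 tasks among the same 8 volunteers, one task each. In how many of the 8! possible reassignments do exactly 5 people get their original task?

Pick the 5 fixed positions: C(8,5) = 56 ways.
The remaining 3 must be deranged: !3 = 2.
Total: 56 × 2 = 112.

112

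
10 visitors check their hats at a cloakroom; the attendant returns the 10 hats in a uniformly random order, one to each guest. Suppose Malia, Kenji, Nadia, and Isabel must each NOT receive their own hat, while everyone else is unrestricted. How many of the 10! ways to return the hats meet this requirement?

2399760

Inclusion-exclusion on the 4 forbidden self-matches:
Σ_{j=0}^{4} (-1)^j C(4,j)(10-j)!
= C(4,0)·10! - C(4,1)·9! + C(4,2)·8! - C(4,3)·7! + C(4,4)·6!
= 3628800 - 1451520 + 241920 - 20160 + 720
= 2399760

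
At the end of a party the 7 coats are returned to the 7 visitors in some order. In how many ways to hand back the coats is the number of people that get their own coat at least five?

22

Sum C(7,i)·!(7-i) for i = 5..7:
  i=5: C(7,5)·!2 = 21·1 = 21
  i=6: C(7,6)·!1 = 7·0 = 0
  i=7: C(7,7)·!0 = 1·1 = 1
Total = 22.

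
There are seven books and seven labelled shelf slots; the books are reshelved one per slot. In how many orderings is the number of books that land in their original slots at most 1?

# with exactly i fixed is C(7,i)·!(7-i); sum over i=0..1:
  i=0: C(7,0)·!7 = 1·1854 = 1854
  i=1: C(7,1)·!6 = 7·265 = 1855
Total = 3709.

3709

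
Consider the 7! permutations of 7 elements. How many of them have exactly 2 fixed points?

924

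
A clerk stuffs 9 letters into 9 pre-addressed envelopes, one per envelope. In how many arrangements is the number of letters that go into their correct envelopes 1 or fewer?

266993

Sum C(9,i)·!(9-i) for i = 0..1:
  i=0: C(9,0)·!9 = 1·133496 = 133496
  i=1: C(9,1)·!8 = 9·14833 = 133497
Total = 266993.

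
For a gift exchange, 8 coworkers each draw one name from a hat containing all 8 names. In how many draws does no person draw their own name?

!8 is the nearest integer to 8!/e.
8! = 40320, and 40320/e ≈ 14832.90, so !8 = 14833.

14833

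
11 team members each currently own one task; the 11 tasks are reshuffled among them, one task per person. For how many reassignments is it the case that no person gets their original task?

!11 is the nearest integer to 11!/e.
11! = 39916800, and 39916800/e ≈ 14684570.08, so !11 = 14684570.

14684570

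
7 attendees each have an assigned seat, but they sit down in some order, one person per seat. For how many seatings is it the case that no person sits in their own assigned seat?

1854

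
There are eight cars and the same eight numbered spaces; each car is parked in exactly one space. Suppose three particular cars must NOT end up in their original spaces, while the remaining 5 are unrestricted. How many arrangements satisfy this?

27240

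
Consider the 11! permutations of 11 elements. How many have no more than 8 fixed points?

39916744

# with exactly i fixed is C(11,i)·!(11-i); sum over i=0..8:
  i=0: C(11,0)·!11 = 1·14684570 = 14684570
  i=1: C(11,1)·!10 = 11·1334961 = 14684571
  i=2: C(11,2)·!9 = 55·133496 = 7342280
  i=3: C(11,3)·!8 = 165·14833 = 2447445
  i=4: C(11,4)·!7 = 330·1854 = 611820
  i=5: C(11,5)·!6 = 462·265 = 122430
  i=6: C(11,6)·!5 = 462·44 = 20328
  i=7: C(11,7)·!4 = 330·9 = 2970
  i=8: C(11,8)·!3 = 165·2 = 330
Total = 39916744.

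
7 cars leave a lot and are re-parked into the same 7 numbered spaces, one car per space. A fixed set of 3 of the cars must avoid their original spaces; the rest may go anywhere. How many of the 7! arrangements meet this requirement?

Inclusion-exclusion on the 3 forbidden self-matches:
Σ_{j=0}^{3} (-1)^j C(3,j)(7-j)!
= C(3,0)·7! - C(3,1)·6! + C(3,2)·5! - C(3,3)·4!
= 5040 - 2160 + 360 - 24
= 3216

3216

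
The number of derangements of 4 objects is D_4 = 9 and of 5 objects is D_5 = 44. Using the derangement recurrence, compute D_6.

265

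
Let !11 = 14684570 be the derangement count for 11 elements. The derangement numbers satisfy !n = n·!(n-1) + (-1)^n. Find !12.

!12 = 12·14684570 + 1 = 176214841.

176214841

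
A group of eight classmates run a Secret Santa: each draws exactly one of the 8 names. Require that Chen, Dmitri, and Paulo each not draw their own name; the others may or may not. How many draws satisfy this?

27240

Let A_j be the event that the j-th constrained one is fixed. By inclusion-exclusion over the 3 events:
Σ_{j=0}^{3} (-1)^j C(3,j)(8-j)!
= C(3,0)·8! - C(3,1)·7! + C(3,2)·6! - C(3,3)·5!
= 40320 - 15120 + 2160 - 120
= 27240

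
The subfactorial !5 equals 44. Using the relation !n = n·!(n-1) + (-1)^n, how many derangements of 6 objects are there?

265

!6 = 6·44 + 1 = 265.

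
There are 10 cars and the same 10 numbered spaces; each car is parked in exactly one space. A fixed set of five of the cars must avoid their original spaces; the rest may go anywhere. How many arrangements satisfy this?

2170680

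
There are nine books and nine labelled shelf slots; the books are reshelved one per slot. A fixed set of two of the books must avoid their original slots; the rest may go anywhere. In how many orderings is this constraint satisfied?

Inclusion-exclusion on the 2 forbidden self-matches:
Σ_{j=0}^{2} (-1)^j C(2,j)(9-j)!
= C(2,0)·9! - C(2,1)·8! + C(2,2)·7!
= 362880 - 80640 + 5040
= 287280

287280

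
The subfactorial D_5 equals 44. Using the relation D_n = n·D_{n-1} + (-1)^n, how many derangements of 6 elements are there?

265

D_6 = 6·44 + 1 = 265.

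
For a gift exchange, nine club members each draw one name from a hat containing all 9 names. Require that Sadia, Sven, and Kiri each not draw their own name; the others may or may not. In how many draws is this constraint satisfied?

256320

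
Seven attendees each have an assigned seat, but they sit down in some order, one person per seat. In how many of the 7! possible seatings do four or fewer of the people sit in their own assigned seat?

5018

Sum C(7,i)·!(7-i) for i = 0..4:
  i=0: C(7,0)·!7 = 1·1854 = 1854
  i=1: C(7,1)·!6 = 7·265 = 1855
  i=2: C(7,2)·!5 = 21·44 = 924
  i=3: C(7,3)·!4 = 35·9 = 315
  i=4: C(7,4)·!3 = 35·2 = 70
Total = 5018.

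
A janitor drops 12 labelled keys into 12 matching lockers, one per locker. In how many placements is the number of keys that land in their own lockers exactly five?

Pick the 5 fixed positions: C(12,5) = 792 ways.
The remaining 7 must be deranged: !7 = 1854.
Total: 792 × 1854 = 1468368.

1468368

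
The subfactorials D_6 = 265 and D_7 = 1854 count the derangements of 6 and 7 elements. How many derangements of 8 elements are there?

14833

D_8 = (8-1)·(D_7 + D_6) = 7·(1854 + 265) = 7·2119 = 14833.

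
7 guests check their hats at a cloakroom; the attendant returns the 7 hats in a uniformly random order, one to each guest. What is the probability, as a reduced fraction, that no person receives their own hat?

Favorable outcomes: !7 = 1854.
Total outcomes: 7! = 5040.
Probability = 1854/5040 = 103/280.

103/280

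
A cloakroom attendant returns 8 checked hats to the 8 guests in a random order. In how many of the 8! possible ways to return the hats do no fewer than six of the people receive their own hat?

Sum C(8,i)·!(8-i) for i = 6..8:
  i=6: C(8,6)·!2 = 28·1 = 28
  i=7: C(8,7)·!1 = 8·0 = 0
  i=8: C(8,8)·!0 = 1·1 = 1
Total = 29.

29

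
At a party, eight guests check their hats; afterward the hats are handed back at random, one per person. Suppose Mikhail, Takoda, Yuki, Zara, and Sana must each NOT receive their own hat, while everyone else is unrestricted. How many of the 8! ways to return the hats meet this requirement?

21234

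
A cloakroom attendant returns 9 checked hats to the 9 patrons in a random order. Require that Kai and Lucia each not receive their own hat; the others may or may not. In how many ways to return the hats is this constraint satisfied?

Inclusion-exclusion on the 2 forbidden self-matches:
Σ_{j=0}^{2} (-1)^j C(2,j)(9-j)!
= C(2,0)·9! - C(2,1)·8! + C(2,2)·7!
= 362880 - 80640 + 5040
= 287280

287280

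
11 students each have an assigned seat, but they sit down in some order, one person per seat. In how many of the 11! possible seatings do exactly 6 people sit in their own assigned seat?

Choose which 6 of the 11 are fixed: C(11,6) = 462.
The other 5 form a derangement: !5 = 44.
Total: 462 × 44 = 20328.

20328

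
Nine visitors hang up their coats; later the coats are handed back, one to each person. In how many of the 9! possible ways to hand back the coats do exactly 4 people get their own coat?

5544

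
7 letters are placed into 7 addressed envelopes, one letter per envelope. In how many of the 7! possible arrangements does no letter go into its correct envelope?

1854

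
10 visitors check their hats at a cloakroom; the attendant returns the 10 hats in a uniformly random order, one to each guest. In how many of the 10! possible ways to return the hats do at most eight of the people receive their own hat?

3628799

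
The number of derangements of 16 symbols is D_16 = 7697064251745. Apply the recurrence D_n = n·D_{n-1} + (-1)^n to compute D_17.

130850092279664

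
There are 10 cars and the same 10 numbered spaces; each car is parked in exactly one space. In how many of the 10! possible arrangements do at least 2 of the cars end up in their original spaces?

# with exactly i fixed is C(10,i)·!(10-i); sum over i=2..10:
  i=2: C(10,2)·!8 = 45·14833 = 667485
  i=3: C(10,3)·!7 = 120·1854 = 222480
  i=4: C(10,4)·!6 = 210·265 = 55650
  i=5: C(10,5)·!5 = 252·44 = 11088
  i=6: C(10,6)·!4 = 210·9 = 1890
  i=7: C(10,7)·!3 = 120·2 = 240
  i=8: C(10,8)·!2 = 45·1 = 45
  i=9: C(10,9)·!1 = 10·0 = 0
  i=10: C(10,10)·!0 = 1·1 = 1
Total = 958879.

958879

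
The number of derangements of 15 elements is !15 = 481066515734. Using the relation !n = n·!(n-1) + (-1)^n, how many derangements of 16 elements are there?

7697064251745

!16 = 16·481066515734 + 1 = 7697064251745.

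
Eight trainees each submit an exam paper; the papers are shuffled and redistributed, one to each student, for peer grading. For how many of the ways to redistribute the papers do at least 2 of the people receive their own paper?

10655

Sum C(8,i)·!(8-i) for i = 2..8:
  i=2: C(8,2)·!6 = 28·265 = 7420
  i=3: C(8,3)·!5 = 56·44 = 2464
  i=4: C(8,4)·!4 = 70·9 = 630
  i=5: C(8,5)·!3 = 56·2 = 112
  i=6: C(8,6)·!2 = 28·1 = 28
  i=7: C(8,7)·!1 = 8·0 = 0
  i=8: C(8,8)·!0 = 1·1 = 1
Total = 10655.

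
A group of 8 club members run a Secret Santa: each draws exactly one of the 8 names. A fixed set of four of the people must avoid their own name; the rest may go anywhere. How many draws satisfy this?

Inclusion-exclusion on the 4 forbidden self-matches:
Σ_{j=0}^{4} (-1)^j C(4,j)(8-j)!
= C(4,0)·8! - C(4,1)·7! + C(4,2)·6! - C(4,3)·5! + C(4,4)·4!
= 40320 - 20160 + 4320 - 480 + 24
= 24024

24024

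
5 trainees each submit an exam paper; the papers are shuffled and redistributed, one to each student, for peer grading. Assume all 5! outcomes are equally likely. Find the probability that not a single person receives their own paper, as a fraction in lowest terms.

Favorable outcomes: !5 = 44.
Total outcomes: 5! = 120.
Probability = 44/120 = 11/30.

11/30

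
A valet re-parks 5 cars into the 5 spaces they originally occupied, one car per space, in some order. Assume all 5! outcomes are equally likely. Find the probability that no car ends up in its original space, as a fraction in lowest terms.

11/30

Favorable outcomes: !5 = 44.
Total outcomes: 5! = 120.
Probability = 44/120 = 11/30.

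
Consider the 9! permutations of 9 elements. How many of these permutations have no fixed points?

The subfactorial !9 = [9!/e] (nearest integer).
9! = 362880, and 362880/e ≈ 133496.09, so !9 = 133496.

133496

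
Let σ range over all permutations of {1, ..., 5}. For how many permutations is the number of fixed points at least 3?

# with exactly i fixed is C(5,i)·!(5-i); sum over i=3..5:
  i=3: C(5,3)·!2 = 10·1 = 10
  i=4: C(5,4)·!1 = 5·0 = 0
  i=5: C(5,5)·!0 = 1·1 = 1
Total = 11.

11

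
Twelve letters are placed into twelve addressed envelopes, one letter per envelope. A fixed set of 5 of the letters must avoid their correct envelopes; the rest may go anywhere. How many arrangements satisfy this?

Inclusion-exclusion on the 5 forbidden self-matches:
Σ_{j=0}^{5} (-1)^j C(5,j)(12-j)!
= C(5,0)·12! - C(5,1)·11! + C(5,2)·10! - C(5,3)·9! + C(5,4)·8! - C(5,5)·7!
= 479001600 - 199584000 + 36288000 - 3628800 + 201600 - 5040
= 312273360

312273360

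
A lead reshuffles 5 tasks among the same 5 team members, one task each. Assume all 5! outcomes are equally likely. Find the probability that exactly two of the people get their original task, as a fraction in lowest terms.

Favorable outcomes: C(5,2)·!3 = 10·2 = 20.
Total outcomes: 5! = 120.
Probability = 20/120 = 1/6.

1/6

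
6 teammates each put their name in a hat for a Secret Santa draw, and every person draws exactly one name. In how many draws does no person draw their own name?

265

!6 = 6! · Σ_{k=0}^{6} (-1)^k/k!
= 6! - 6!/1! + 6!/2! - 6!/3! + 6!/4! - 6!/5! + 6!/6!
= 720 - 720 + 360 - 120 + 30 - 6 + 1
= 265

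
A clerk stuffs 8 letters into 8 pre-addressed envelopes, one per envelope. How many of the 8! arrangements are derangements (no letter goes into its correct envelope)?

14833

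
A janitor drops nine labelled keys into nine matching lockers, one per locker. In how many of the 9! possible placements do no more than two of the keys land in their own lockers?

# with exactly i fixed is C(9,i)·!(9-i); sum over i=0..2:
  i=0: C(9,0)·!9 = 1·133496 = 133496
  i=1: C(9,1)·!8 = 9·14833 = 133497
  i=2: C(9,2)·!7 = 36·1854 = 66744
Total = 333737.

333737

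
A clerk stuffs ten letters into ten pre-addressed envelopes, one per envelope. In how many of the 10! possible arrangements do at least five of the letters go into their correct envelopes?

13264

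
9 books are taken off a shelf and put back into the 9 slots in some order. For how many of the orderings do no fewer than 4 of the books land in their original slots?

Sum C(9,i)·!(9-i) for i = 4..9:
  i=4: C(9,4)·!5 = 126·44 = 5544
  i=5: C(9,5)·!4 = 126·9 = 1134
  i=6: C(9,6)·!3 = 84·2 = 168
  i=7: C(9,7)·!2 = 36·1 = 36
  i=8: C(9,8)·!1 = 9·0 = 0
  i=9: C(9,9)·!0 = 1·1 = 1
Total = 6883.

6883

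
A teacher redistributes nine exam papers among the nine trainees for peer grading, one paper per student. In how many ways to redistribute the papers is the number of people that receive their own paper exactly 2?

66744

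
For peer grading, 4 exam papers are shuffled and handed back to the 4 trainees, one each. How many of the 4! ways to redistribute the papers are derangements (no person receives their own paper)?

9

By inclusion-exclusion, !4 = Σ (-1)^k · 4!/k! for k=0..4
= 4! - 4!/1! + 4!/2! - 4!/3! + 4!/4!
= 24 - 24 + 12 - 4 + 1
= 9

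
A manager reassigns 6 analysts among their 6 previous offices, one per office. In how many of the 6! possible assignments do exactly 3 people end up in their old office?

40

Pick the 3 fixed positions: C(6,3) = 20 ways.
The other 3 form a derangement: !3 = 2.
Total: 20 × 2 = 40.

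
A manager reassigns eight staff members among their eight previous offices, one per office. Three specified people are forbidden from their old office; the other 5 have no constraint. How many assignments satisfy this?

27240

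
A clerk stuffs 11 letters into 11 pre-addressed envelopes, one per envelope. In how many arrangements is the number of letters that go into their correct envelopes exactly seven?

2970

Pick the 7 fixed positions: C(11,7) = 330 ways.
The remaining 4 must be deranged: !4 = 9.
Total: 330 × 9 = 2970.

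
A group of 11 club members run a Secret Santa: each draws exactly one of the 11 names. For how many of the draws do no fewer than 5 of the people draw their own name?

146114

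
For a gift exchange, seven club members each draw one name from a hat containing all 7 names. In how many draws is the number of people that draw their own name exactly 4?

Choose which 4 of the 7 are fixed: C(7,4) = 35.
The other 3 form a derangement: !3 = 2.
Total: 35 × 2 = 70.

70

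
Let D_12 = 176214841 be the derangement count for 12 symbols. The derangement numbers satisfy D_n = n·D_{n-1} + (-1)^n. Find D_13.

2290792932

D_13 = 13·176214841 - 1 = 2290792932.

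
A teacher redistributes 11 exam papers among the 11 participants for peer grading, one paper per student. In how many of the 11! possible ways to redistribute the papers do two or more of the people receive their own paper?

10547659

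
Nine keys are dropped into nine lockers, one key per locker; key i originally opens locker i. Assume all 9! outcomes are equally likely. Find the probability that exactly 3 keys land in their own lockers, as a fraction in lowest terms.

53/864

Favorable outcomes: C(9,3)·!6 = 84·265 = 22260.
Total outcomes: 9! = 362880.
Probability = 22260/362880 = 53/864.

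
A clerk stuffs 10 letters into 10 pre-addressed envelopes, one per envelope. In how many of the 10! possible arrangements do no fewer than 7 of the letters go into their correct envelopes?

286

# with exactly i fixed is C(10,i)·!(10-i); sum over i=7..10:
  i=7: C(10,7)·!3 = 120·2 = 240
  i=8: C(10,8)·!2 = 45·1 = 45
  i=9: C(10,9)·!1 = 10·0 = 0
  i=10: C(10,10)·!0 = 1·1 = 1
Total = 286.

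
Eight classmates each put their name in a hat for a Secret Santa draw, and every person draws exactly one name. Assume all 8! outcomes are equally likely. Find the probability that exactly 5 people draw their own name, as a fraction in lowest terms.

1/360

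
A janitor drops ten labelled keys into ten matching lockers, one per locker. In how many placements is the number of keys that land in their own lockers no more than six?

3628514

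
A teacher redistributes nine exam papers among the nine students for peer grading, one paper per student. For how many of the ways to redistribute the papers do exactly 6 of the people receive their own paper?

168

Choose which 6 of the 9 are fixed: C(9,6) = 84.
The other 3 form a derangement: !3 = 2.
Total: 84 × 2 = 168.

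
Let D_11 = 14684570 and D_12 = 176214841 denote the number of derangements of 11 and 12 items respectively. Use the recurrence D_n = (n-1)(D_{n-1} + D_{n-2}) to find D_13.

2290792932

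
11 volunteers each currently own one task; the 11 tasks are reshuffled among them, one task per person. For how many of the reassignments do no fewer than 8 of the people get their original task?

386

Sum C(11,i)·!(11-i) for i = 8..11:
  i=8: C(11,8)·!3 = 165·2 = 330
  i=9: C(11,9)·!2 = 55·1 = 55
  i=10: C(11,10)·!1 = 11·0 = 0
  i=11: C(11,11)·!0 = 1·1 = 1
Total = 386.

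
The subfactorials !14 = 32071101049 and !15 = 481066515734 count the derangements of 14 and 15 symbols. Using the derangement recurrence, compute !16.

7697064251745

!16 = (16-1)·(!15 + !14) = 15·(481066515734 + 32071101049) = 15·513137616783 = 7697064251745.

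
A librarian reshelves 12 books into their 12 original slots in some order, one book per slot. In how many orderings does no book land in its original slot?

Recurrence: !12 = 12·!11 + (-1)^12.
!12 = 12·14684570 + 1 = 176214841

176214841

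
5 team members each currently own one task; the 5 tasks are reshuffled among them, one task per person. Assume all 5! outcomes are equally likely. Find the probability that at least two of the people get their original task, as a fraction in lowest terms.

31/120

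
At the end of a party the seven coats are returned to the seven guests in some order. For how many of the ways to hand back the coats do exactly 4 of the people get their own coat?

70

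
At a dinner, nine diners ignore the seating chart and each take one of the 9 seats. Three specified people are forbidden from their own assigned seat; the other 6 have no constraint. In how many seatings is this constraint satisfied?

256320

Let A_j be the event that the j-th constrained one is fixed. By inclusion-exclusion over the 3 events:
Σ_{j=0}^{3} (-1)^j C(3,j)(9-j)!
= C(3,0)·9! - C(3,1)·8! + C(3,2)·7! - C(3,3)·6!
= 362880 - 120960 + 15120 - 720
= 256320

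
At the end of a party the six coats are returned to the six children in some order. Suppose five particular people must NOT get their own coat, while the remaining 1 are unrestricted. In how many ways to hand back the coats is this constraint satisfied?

Let A_j be the event that the j-th constrained one is fixed. By inclusion-exclusion over the 5 events:
Σ_{j=0}^{5} (-1)^j C(5,j)(6-j)!
= C(5,0)·6! - C(5,1)·5! + C(5,2)·4! - C(5,3)·3! + C(5,4)·2! - C(5,5)·1!
= 720 - 600 + 240 - 60 + 10 - 1
= 309

309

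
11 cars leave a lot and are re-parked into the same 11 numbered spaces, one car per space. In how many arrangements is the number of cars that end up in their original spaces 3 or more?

# with exactly i fixed is C(11,i)·!(11-i); sum over i=3..11:
  i=3: C(11,3)·!8 = 165·14833 = 2447445
  i=4: C(11,4)·!7 = 330·1854 = 611820
  i=5: C(11,5)·!6 = 462·265 = 122430
  i=6: C(11,6)·!5 = 462·44 = 20328
  i=7: C(11,7)·!4 = 330·9 = 2970
  i=8: C(11,8)·!3 = 165·2 = 330
  i=9: C(11,9)·!2 = 55·1 = 55
  i=10: C(11,10)·!1 = 11·0 = 0
  i=11: C(11,11)·!0 = 1·1 = 1
Total = 3205379.

3205379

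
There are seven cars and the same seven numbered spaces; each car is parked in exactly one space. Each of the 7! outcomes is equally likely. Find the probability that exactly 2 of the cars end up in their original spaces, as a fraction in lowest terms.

11/60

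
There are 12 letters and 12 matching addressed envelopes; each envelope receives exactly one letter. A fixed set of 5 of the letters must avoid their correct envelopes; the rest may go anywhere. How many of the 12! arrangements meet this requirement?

312273360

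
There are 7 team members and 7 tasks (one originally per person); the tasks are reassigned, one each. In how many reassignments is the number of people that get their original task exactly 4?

70

Choose which 4 of the 7 are fixed: C(7,4) = 35.
The other 3 form a derangement: !3 = 2.
Total: 35 × 2 = 70.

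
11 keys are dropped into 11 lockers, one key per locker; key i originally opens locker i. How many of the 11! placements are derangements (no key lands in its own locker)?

14684570

Recurrence: !11 = 10·(!10 + !9).
!11 = 10·(1334961 + 133496) = 10·1468457 = 14684570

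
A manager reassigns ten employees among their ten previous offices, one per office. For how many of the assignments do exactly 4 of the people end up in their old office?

Pick the 4 fixed positions: C(10,4) = 210 ways.
The remaining 6 must be deranged: !6 = 265.
Total: 210 × 265 = 55650.

55650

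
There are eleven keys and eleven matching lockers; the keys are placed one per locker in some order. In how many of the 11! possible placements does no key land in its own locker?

14684570

The number of derangements of 11 is !11 = Σ_{k=0}^{11} (-1)^k·11!/k!
= 11! - 11!/1! + 11!/2! - 11!/3! + 11!/4! - 11!/5! + 11!/6! - 11!/7! + 11!/8! - 11!/9! + 11!/10! - 11!/11!
= 39916800 - 39916800 + 19958400 - 6652800 + 1663200 - 332640 + 55440 - 7920 + 990 - 110 + 11 - 1
= 14684570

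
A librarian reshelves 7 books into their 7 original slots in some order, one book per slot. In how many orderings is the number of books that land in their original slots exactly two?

924

Pick the 2 fixed positions: C(7,2) = 21 ways.
The other 5 form a derangement: !5 = 44.
Total: 21 × 44 = 924.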